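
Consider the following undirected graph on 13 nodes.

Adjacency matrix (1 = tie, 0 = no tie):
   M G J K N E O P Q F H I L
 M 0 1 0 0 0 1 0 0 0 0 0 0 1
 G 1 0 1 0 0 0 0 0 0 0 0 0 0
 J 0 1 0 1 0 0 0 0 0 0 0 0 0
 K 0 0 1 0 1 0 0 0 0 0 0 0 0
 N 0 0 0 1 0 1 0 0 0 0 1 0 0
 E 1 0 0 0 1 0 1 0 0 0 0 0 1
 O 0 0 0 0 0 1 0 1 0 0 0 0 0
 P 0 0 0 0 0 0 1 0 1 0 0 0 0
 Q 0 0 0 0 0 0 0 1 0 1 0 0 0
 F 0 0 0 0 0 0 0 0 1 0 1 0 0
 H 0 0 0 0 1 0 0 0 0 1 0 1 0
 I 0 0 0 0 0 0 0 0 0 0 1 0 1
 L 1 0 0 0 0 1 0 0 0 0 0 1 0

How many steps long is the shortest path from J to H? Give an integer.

One shortest route is J – K – N – H, which uses 3 edges, and at distance 2 from J we only reach {M, N}, which does not include H. So d(J,H) = 3.

3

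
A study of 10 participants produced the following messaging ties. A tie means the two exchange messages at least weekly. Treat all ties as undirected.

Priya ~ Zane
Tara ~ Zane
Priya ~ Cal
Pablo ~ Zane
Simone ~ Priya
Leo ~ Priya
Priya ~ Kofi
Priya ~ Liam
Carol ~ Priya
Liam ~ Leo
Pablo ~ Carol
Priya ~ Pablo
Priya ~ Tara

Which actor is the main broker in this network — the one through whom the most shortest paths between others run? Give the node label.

Unnormalized betweenness of each node: Cal:0, Carol:0, Kofi:0, Leo:0, Liam:0, Pablo:1/2, Priya:31, Simone:0, Tara:0, Zane:1/2.
Priya has the largest value, 31, making it the main broker — the node through which the most shortest paths run.

Priya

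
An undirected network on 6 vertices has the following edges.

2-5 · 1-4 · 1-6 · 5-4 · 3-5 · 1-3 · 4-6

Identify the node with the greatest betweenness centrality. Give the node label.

5

Unnormalized betweenness of each node: 1:3/2, 2:0, 3:1, 4:3, 5:9/2, 6:0.
5 has the largest value, 9/2, making it the main broker — the node through which the most shortest paths run.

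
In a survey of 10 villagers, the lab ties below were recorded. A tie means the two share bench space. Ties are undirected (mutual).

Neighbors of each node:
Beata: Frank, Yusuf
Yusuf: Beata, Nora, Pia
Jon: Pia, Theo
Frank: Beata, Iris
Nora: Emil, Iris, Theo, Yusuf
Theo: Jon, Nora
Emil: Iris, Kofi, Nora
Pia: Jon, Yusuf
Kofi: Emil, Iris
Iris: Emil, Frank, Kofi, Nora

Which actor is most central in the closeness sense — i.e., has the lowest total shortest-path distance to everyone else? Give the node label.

Farness (sum of distances to all others) for each node — Beata:20, Emil:18, Frank:20, Iris:16, Jon:23, Kofi:23, Nora:14, Pia:21, Theo:19, Yusuf:16.
The smallest farness is 14, for Nora, so Nora has the highest closeness.

Nora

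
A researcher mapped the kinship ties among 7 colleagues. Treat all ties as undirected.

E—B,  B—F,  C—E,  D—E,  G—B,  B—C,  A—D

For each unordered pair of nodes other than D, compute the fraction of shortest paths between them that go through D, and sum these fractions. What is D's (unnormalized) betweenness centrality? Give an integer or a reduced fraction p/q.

5

Pairs whose geodesics pass through D — C–A: 1; B–A: 1; E–A: 1; F–A: 1; G–A: 1.
All other pairs contribute 0.
Summing the contributions gives betweenness(D) = 5.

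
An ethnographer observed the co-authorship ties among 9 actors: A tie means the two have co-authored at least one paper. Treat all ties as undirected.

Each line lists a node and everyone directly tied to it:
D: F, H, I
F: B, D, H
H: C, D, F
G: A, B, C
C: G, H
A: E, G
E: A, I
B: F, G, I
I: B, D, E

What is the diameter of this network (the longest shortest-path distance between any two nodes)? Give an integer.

3

Eccentricity of each node (its greatest distance to any other): A:3, B:2, C:3, D:3, E:3, F:3, G:3, H:3, I:3.
The maximum eccentricity is 3, realized for instance by the pair C–I via C – H – D – I. So the diameter is 3.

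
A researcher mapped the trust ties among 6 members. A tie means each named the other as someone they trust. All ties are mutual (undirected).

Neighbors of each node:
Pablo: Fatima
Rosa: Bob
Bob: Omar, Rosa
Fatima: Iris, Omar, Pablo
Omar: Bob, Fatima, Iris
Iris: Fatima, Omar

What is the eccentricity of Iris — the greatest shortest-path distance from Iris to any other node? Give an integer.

Distances from Iris: Bob:2, Fatima:1, Omar:1, Pablo:2, Rosa:3.
The largest is 3 (to Rosa), so the eccentricity of Iris is 3.

3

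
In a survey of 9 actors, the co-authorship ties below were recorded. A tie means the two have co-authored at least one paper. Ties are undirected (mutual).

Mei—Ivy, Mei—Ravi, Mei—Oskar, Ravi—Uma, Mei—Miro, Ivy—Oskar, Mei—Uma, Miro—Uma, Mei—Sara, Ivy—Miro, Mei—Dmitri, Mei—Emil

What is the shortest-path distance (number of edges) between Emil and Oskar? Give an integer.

One shortest route is Emil – Mei – Oskar, which uses 2 edges, and Emil and Oskar are not directly tied, so nothing shorter exists. So d(Emil,Oskar) = 2.

2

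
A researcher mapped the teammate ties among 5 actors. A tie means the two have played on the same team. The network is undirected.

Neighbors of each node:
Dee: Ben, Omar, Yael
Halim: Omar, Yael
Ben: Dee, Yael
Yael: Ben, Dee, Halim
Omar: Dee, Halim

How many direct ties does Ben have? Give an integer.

2

Ben is directly tied to Dee and Yael. That is 2 neighbors, so the degree of Ben is 2.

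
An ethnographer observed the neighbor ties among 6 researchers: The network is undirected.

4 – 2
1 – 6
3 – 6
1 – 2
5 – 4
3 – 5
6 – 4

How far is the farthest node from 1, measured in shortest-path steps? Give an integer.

Distances from 1: 2:1, 3:2, 4:2, 5:3, 6:1.
The largest is 3 (to 5), so the eccentricity of 1 is 3.

3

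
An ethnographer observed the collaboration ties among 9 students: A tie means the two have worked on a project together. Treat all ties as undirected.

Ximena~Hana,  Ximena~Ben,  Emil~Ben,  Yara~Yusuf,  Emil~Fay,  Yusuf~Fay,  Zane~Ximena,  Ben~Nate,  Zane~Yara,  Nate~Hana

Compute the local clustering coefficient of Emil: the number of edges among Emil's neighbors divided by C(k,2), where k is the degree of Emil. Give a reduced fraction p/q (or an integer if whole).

Emil's neighbors: Ben and Fay (k = 2).
Possible neighbor pairs: C(2,2) = 1. Edges among them: none → e = 0.
Clustering(Emil) = 0/1.

0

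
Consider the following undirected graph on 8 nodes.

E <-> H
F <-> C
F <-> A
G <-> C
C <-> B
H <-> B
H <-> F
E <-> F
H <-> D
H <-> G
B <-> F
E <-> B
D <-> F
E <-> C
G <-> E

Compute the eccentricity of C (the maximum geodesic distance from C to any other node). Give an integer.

Distances from C: A:2, B:1, D:2, E:1, F:1, G:1, H:2.
The largest is 2 (to H, D, and A), so the eccentricity of C is 2.

2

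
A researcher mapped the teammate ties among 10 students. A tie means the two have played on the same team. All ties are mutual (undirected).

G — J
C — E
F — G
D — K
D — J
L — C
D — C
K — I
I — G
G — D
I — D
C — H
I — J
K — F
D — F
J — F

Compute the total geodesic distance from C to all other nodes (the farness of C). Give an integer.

14

Distances from C: D:1, E:1, F:2, G:2, H:1, I:2, J:2, K:2, L:1.
Sum = 1 + 1 + 2 + 2 + 1 + 2 + 2 + 2 + 1 = 14.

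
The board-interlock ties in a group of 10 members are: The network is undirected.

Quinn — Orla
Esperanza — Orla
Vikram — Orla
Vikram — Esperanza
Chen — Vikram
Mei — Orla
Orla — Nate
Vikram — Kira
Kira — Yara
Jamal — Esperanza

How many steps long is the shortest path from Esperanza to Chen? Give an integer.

One shortest route is Esperanza – Vikram – Chen, which uses 2 edges, and Esperanza and Chen are not directly tied, so nothing shorter exists. So d(Esperanza,Chen) = 2.

2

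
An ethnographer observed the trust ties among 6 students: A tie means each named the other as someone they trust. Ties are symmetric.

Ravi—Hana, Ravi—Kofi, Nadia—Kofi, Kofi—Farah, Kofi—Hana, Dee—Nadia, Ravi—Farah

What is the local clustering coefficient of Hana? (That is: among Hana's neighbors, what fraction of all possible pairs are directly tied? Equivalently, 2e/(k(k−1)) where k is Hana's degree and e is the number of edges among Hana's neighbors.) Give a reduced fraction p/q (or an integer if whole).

1

Hana's neighbors: Kofi and Ravi (k = 2).
Possible neighbor pairs: C(2,2) = 1. Edges among them: Kofi–Ravi → e = 1.
Clustering(Hana) = 1/1.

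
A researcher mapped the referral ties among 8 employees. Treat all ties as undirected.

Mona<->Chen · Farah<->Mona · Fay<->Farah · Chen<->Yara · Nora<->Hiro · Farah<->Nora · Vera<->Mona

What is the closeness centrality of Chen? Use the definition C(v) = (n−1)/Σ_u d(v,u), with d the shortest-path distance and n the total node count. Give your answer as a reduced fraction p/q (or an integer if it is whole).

Distances from Chen: Farah:2, Fay:3, Hiro:4, Mona:1, Nora:3, Vera:2, Yara:1. Sum = 16.
n = 8, so closeness = 7/16.

7/16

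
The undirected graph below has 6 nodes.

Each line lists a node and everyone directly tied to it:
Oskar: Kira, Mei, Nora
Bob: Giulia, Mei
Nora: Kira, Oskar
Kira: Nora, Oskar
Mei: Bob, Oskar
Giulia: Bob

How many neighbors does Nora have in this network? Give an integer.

Nora is directly tied to Kira and Oskar. That is 2 neighbors, so the degree of Nora is 2.

2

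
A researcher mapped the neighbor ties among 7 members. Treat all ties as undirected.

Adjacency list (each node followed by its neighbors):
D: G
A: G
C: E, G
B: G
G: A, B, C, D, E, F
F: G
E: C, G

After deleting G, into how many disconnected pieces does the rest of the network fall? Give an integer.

5

Without G, the remaining ties split the others into: {C, E}; {D}; {B}; {F}; {A}.
That's 5 separate components.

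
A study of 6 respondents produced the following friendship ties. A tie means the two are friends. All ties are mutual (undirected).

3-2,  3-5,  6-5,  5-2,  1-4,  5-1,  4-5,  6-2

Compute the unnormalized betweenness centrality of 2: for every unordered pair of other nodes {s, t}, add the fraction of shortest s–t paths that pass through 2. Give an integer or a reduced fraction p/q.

1/2

Pairs whose geodesics pass through 2 — 3–6: 1/2.
All other pairs contribute 0.
Summing the contributions gives betweenness(2) = 1/2.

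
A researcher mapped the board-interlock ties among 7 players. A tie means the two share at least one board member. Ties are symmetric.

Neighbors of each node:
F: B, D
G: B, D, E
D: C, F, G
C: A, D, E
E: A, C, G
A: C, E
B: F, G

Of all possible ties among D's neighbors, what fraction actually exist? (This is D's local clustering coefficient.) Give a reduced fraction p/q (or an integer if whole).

D's neighbors: C, F, and G (k = 3).
Possible neighbor pairs: C(3,2) = 3. Edges among them: none → e = 0.
Clustering(D) = 0/3 = 0.

0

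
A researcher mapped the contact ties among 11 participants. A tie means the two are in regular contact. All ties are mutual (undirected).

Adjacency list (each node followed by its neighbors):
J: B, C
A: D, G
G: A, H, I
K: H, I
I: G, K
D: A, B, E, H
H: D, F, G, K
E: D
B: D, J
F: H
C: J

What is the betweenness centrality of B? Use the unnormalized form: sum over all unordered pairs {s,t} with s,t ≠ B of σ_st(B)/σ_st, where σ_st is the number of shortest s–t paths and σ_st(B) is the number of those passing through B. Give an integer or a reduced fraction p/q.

16

Pairs whose geodesics pass through B — E–C: 1; E–J: 1; A–C: 1; A–J: 1; H–C: 1; H–J: 1; K–C: 1; K–J: 1; G–C: 2/2; G–J: 2/2; C–F: 1; C–D: 1; C–I: 3/3; F–J: 1 … (+2 more pairs).
All other pairs contribute 0.
Summing the contributions gives betweenness(B) = 16.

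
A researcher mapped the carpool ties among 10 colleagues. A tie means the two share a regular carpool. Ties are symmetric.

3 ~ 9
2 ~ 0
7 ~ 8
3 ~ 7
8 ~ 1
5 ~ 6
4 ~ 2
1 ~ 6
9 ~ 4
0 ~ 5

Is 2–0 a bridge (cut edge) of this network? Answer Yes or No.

No

Even without that edge, 2 still reaches 0 via 2 – 4 – 9 – 3 – 7 – 8 – 1 – 6 – 5 – 0, so the network stays connected. Not a bridge.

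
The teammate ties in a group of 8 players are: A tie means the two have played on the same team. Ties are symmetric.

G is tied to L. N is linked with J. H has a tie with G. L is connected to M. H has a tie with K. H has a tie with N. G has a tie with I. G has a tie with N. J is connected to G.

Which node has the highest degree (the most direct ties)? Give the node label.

G

Degrees — G:5, H:3, I:1, J:2, K:1, L:2, M:1, N:3.
The maximum is 5, attained only by G.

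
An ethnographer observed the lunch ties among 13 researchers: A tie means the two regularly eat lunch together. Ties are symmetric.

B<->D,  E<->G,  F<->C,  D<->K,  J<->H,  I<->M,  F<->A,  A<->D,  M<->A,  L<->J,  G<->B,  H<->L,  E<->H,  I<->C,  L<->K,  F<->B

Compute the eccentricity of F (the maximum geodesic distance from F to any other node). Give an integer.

Distances from F: A:1, B:1, C:1, D:2, E:3, G:2, H:4, I:2, J:5, K:3, L:4, M:2.
The largest is 5 (to J), so the eccentricity of F is 5.

5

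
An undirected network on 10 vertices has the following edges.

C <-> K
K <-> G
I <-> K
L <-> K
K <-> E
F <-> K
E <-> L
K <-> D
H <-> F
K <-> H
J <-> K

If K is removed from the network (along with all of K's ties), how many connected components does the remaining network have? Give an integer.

7

Without K, the remaining ties split the others into: {E, L}; {J}; {G}; {C}; {I}; {D}; {F, H}.
That's 7 separate components.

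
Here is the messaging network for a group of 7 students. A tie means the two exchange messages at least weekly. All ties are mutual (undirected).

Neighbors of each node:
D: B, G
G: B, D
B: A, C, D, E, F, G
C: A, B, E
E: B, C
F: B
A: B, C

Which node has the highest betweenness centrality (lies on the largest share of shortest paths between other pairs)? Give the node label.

Unnormalized betweenness of each node: A:0, B:23/2, C:1/2, D:0, E:0, F:0, G:0.
B has the largest value, 23/2, making it the main broker — the node through which the most shortest paths run.

B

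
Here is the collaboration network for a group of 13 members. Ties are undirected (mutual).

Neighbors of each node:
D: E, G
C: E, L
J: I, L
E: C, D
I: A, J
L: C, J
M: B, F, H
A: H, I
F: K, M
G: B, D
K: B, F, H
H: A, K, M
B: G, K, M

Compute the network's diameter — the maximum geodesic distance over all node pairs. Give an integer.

6

Eccentricity of each node (its greatest distance to any other): A:5, B:5, C:6, D:5, E:5, F:6, G:5, H:5, I:5, J:5, K:5, L:6, M:5.
The maximum eccentricity is 6, realized for instance by the pair F–C via F – M – B – G – D – E – C. So the diameter is 6.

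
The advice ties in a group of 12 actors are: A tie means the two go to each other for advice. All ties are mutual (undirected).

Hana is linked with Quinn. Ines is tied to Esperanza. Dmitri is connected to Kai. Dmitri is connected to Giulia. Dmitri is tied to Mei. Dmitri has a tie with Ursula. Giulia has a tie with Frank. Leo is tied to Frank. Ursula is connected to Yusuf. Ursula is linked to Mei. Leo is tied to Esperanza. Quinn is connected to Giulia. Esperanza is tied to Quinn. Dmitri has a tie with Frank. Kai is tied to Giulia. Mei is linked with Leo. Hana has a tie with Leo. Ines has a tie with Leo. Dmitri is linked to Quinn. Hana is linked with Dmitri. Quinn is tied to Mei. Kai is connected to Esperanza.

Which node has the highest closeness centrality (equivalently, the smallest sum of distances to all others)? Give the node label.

Dmitri

Farness (sum of distances to all others) for each node — Dmitri:16, Esperanza:21, Frank:20, Giulia:20, Hana:20, Ines:25, Kai:20, Leo:18, Mei:18, Quinn:18, Ursula:21, Yusuf:31.
The smallest farness is 16, for Dmitri, so Dmitri has the highest closeness.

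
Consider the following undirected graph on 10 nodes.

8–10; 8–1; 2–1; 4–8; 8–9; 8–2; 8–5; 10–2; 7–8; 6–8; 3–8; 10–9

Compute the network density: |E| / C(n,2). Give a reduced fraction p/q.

4/15

There are 12 edges and 10 nodes, so the maximum possible is C(10,2) = 45.
Density = 12/45 = 4/15.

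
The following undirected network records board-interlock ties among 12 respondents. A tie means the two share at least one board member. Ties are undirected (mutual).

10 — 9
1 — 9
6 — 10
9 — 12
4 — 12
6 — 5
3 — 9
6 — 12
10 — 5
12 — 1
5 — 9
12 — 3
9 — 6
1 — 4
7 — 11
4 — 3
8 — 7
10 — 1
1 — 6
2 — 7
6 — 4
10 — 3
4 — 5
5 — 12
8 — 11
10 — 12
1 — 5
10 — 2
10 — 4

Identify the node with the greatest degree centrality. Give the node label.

10

Degrees — 1:6, 2:2, 3:4, 4:6, 5:6, 6:6, 7:3, 8:2, 9:6, 10:8, 11:2, 12:7.
The maximum is 8, attained only by 10.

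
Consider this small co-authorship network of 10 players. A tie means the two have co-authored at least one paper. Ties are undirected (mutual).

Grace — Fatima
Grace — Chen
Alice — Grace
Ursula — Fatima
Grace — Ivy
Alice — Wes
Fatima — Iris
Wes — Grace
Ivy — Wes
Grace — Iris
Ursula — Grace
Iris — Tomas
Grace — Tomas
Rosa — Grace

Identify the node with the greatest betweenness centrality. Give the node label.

Unnormalized betweenness of each node: Alice:0, Chen:0, Fatima:1/2, Grace:59/2, Iris:1/2, Ivy:0, Rosa:0, Tomas:0, Ursula:0, Wes:1/2.
Grace has the largest value, 59/2, making it the main broker — the node through which the most shortest paths run.

Grace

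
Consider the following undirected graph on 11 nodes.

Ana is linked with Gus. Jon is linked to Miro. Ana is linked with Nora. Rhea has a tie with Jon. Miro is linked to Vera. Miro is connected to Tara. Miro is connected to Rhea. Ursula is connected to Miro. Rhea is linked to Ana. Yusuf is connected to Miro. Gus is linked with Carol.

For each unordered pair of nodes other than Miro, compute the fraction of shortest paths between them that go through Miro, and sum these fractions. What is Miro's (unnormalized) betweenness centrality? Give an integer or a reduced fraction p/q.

30

Pairs whose geodesics pass through Miro — Ursula–Rhea: 1; Ursula–Vera: 1; Ursula–Tara: 1; Ursula–Jon: 1; Ursula–Carol: 1; Ursula–Gus: 1; Ursula–Yusuf: 1; Ursula–Ana: 1; Ursula–Nora: 1; Rhea–Vera: 1; Rhea–Tara: 1; Rhea–Yusuf: 1; Vera–Tara: 1; Vera–Jon: 1 … (+16 more pairs).
All other pairs contribute 0.
Summing the contributions gives betweenness(Miro) = 30.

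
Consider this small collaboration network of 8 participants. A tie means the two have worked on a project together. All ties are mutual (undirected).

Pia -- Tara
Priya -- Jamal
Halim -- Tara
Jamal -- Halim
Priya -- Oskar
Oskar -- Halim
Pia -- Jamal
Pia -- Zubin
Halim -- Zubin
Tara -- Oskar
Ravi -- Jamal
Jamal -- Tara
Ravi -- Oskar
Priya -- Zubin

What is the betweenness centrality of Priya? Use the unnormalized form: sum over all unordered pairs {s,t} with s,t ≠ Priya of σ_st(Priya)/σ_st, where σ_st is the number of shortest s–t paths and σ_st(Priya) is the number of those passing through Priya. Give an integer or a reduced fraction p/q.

89/60

Pairs whose geodesics pass through Priya — Jamal–Oskar: 1/4; Jamal–Zubin: 1/3; Oskar–Zubin: 1/2; Ravi–Zubin: 2/5.
All other pairs contribute 0.
Summing the contributions gives betweenness(Priya) = 89/60.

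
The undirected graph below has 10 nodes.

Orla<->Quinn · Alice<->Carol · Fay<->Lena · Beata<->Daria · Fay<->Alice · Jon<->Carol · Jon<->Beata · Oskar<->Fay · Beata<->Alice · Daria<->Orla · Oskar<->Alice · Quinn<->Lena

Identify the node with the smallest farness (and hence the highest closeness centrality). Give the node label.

Farness (sum of distances to all others) for each node — Alice:16, Beata:17, Carol:22, Daria:20, Fay:18, Jon:23, Lena:21, Orla:23, Oskar:21, Quinn:23.
The smallest farness is 16, for Alice, so Alice has the highest closeness.

Alice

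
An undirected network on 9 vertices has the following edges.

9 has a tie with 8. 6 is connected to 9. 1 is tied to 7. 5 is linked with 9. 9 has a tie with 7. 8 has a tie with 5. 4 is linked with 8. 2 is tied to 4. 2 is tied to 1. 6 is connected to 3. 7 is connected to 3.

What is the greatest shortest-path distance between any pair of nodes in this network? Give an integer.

4

Eccentricity of each node (its greatest distance to any other): 1:3, 2:4, 3:4, 4:4, 5:3, 6:4, 7:3, 8:3, 9:3.
The maximum eccentricity is 4, realized for instance by the pair 6–2 via 6 – 9 – 8 – 4 – 2. So the diameter is 4.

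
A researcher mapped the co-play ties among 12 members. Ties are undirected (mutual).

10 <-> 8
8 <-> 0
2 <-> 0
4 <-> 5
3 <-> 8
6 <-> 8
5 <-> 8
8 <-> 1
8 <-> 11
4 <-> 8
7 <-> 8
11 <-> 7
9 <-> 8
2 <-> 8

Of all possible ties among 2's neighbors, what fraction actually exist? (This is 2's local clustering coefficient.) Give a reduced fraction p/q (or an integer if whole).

2's neighbors: 0 and 8 (k = 2).
Possible neighbor pairs: C(2,2) = 1. Edges among them: 0–8 → e = 1.
Clustering(2) = 1/1.

1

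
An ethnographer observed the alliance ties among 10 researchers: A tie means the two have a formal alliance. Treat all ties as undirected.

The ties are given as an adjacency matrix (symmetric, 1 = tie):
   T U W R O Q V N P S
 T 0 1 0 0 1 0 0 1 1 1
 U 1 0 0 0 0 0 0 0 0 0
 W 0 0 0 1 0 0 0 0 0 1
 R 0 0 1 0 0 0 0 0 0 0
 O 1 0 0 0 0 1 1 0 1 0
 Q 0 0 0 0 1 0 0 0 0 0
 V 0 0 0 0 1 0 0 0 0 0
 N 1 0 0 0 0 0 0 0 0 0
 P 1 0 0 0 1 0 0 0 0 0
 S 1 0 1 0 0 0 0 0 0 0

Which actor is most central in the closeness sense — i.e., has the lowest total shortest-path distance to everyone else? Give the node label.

T

Farness (sum of distances to all others) for each node — N:22, O:17, P:19, Q:25, R:32, S:18, T:14, U:22, V:25, W:24.
The smallest farness is 14, for T, so T has the highest closeness.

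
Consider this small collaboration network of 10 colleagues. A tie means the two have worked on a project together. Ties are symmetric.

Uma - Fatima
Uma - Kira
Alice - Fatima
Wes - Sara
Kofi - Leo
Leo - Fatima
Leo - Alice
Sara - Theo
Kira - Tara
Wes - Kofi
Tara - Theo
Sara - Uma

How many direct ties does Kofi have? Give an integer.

Kofi is directly tied to Leo and Wes. That is 2 neighbors, so the degree of Kofi is 2.

2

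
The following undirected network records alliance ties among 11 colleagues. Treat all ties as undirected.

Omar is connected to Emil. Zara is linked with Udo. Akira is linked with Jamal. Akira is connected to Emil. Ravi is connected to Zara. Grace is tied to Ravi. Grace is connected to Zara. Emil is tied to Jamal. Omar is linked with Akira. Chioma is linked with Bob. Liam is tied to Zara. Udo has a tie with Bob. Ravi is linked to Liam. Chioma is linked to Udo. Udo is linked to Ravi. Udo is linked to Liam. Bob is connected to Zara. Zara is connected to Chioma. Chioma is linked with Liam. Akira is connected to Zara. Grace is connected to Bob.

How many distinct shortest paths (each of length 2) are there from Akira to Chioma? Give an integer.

The shortest distance is 2, and the only length-2 path is Akira–Zara–Chioma. So there is exactly 1 shortest path.

1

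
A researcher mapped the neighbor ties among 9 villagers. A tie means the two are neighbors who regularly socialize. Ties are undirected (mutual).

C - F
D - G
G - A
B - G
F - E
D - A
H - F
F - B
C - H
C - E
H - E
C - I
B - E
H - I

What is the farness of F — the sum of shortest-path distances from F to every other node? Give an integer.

Distances from F: A:3, B:1, C:1, D:3, E:1, G:2, H:1, I:2.
Sum = 3 + 1 + 1 + 3 + 1 + 2 + 1 + 2 = 14.

14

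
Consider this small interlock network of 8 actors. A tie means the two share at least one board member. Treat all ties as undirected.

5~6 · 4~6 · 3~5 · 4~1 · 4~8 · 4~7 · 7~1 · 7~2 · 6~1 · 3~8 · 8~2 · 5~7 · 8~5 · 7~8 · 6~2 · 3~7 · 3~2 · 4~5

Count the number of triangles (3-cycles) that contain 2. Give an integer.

3

2's neighbors: 3, 6, 7, and 8.
Neighbor pairs that are themselves tied: 2–3–7; 2–3–8; 2–7–8. Each forms one triangle with 2, for 3 in total.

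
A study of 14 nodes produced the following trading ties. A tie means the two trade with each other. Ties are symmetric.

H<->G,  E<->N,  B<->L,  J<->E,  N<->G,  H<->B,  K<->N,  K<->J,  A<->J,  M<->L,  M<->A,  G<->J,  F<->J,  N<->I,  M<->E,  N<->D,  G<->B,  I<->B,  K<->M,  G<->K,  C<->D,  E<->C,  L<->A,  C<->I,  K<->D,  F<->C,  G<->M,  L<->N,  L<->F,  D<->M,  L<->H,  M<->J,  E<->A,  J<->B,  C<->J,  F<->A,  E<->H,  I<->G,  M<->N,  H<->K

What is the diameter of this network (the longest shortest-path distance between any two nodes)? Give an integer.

3

Eccentricity of each node (its greatest distance to any other): A:3, B:3, C:2, D:3, E:2, F:2, G:2, H:2, I:3, J:2, K:2, L:2, M:2, N:2.
The maximum eccentricity is 3, realized for instance by the pair A–I via A – L – N – I. So the diameter is 3.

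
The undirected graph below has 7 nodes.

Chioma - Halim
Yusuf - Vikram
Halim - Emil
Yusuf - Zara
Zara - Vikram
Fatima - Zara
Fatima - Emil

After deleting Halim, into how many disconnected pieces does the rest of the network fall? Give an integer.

2

Without Halim, the remaining ties split the others into: {Chioma}; {Emil, Fatima, Vikram, Yusuf, Zara}.
That's 2 separate components.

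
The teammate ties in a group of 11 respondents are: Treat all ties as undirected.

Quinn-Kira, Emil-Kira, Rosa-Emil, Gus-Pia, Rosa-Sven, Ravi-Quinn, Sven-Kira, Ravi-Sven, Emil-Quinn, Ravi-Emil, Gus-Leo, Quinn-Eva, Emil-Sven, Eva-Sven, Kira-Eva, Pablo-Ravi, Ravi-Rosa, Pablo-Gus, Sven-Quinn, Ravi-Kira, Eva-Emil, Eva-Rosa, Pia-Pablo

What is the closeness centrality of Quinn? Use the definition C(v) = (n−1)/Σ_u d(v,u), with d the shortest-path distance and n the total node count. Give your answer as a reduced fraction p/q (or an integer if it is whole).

Distances from Quinn: Emil:1, Eva:1, Gus:3, Kira:1, Leo:4, Pablo:2, Pia:3, Ravi:1, Rosa:2, Sven:1. Sum = 19.
n = 11, so closeness = 10/19.

10/19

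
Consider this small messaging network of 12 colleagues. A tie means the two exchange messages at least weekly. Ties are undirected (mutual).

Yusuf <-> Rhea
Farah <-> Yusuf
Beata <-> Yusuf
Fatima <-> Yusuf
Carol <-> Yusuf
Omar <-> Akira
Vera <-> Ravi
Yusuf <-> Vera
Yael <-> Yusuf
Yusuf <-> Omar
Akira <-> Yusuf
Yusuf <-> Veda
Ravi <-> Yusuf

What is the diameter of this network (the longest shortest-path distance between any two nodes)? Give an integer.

2

Eccentricity of each node (its greatest distance to any other): Akira:2, Beata:2, Carol:2, Farah:2, Fatima:2, Omar:2, Ravi:2, Rhea:2, Veda:2, Vera:2, Yael:2, Yusuf:1.
The maximum eccentricity is 2, realized for instance by the pair Ravi–Yael via Ravi – Yusuf – Yael. So the diameter is 2.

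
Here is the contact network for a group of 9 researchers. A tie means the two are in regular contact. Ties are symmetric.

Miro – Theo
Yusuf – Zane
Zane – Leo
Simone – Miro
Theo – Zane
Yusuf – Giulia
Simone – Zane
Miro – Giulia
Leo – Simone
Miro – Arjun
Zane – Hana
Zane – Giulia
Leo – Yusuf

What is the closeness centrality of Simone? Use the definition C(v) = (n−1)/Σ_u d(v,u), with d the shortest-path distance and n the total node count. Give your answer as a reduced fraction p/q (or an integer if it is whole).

Distances from Simone: Arjun:2, Giulia:2, Hana:2, Leo:1, Miro:1, Theo:2, Yusuf:2, Zane:1. Sum = 13.
n = 9, so closeness = 8/13.

8/13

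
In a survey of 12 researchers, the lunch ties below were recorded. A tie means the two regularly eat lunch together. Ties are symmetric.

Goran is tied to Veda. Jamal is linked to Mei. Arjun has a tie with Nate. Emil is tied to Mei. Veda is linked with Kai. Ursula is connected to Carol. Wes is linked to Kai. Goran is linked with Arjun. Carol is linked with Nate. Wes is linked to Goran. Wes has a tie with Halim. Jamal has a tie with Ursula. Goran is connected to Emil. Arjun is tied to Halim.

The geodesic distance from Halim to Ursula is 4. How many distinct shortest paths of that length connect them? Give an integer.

1

The shortest distance is 4, and the only length-4 path is Halim–Arjun–Nate–Carol–Ursula. So there is exactly 1 shortest path.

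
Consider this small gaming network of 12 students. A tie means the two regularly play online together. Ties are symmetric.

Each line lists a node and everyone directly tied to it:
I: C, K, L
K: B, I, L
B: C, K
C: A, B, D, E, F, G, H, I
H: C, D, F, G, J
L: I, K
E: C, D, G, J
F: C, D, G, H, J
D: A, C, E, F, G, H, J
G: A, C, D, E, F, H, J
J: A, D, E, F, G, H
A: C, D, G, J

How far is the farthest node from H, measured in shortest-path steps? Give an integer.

Distances from H: A:2, B:2, C:1, D:1, E:2, F:1, G:1, I:2, J:1, K:3, L:3.
The largest is 3 (to L and K), so the eccentricity of H is 3.

3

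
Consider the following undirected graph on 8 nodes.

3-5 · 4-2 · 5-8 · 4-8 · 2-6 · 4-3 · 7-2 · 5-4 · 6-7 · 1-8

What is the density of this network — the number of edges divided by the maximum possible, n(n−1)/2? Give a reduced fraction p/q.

5/14

There are 10 edges and 8 nodes, so the maximum possible is C(8,2) = 28.
Density = 10/28 = 5/14.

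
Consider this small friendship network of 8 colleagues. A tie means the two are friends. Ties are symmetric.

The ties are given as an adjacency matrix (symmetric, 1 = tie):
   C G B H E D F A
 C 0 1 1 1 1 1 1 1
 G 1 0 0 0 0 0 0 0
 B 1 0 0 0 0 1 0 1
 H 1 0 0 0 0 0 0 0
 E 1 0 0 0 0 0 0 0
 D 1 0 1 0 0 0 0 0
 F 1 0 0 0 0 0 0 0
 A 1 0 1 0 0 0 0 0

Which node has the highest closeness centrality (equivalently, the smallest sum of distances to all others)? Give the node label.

C

Farness (sum of distances to all others) for each node — A:12, B:11, C:7, D:12, E:13, F:13, G:13, H:13.
The smallest farness is 7, for C, so C has the highest closeness.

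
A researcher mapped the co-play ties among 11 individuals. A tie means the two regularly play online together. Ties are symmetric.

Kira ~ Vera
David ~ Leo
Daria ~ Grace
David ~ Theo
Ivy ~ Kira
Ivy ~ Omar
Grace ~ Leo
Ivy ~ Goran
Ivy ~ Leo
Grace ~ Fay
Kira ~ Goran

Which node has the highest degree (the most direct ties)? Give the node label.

Degrees — Daria:1, David:2, Fay:1, Goran:2, Grace:3, Ivy:4, Kira:3, Leo:3, Omar:1, Theo:1, Vera:1.
The maximum is 4, attained only by Ivy.

Ivy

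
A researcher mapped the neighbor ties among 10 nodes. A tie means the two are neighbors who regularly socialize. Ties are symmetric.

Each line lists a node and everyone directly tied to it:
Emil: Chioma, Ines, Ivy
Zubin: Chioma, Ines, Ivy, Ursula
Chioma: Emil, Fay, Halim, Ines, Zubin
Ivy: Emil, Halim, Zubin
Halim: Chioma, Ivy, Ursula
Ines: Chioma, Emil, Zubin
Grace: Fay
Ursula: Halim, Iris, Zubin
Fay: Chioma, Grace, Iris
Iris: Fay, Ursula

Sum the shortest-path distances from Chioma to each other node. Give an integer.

Distances from Chioma: Emil:1, Fay:1, Grace:2, Halim:1, Ines:1, Iris:2, Ivy:2, Ursula:2, Zubin:1.
Sum = 1 + 1 + 2 + 1 + 1 + 2 + 2 + 2 + 1 = 13.

13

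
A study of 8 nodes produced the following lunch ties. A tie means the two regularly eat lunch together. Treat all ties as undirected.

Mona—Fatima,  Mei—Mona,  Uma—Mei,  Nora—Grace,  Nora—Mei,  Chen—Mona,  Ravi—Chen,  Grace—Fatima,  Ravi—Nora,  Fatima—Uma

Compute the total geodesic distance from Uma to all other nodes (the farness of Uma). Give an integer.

14

Distances from Uma: Chen:3, Fatima:1, Grace:2, Mei:1, Mona:2, Nora:2, Ravi:3.
Sum = 3 + 1 + 2 + 1 + 2 + 2 + 3 = 14.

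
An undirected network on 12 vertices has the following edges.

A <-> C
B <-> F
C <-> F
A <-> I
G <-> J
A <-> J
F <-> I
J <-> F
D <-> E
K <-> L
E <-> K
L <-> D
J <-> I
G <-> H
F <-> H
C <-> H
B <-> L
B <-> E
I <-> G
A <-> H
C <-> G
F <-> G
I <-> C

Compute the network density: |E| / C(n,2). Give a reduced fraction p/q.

There are 23 edges and 12 nodes, so the maximum possible is C(12,2) = 66.
Density = 23/66.

23/66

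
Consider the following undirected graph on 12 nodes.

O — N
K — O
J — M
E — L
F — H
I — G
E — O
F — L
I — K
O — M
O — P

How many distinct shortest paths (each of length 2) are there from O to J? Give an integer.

1

The shortest distance is 2, and the only length-2 path is O–M–J. So there is exactly 1 shortest path.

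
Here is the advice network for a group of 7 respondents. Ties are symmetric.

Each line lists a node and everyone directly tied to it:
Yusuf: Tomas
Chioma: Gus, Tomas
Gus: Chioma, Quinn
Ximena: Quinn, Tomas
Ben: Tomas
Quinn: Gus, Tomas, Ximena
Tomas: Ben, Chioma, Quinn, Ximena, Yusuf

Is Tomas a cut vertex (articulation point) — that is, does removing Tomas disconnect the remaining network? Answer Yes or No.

Yes

Removing Tomas leaves {Chioma, Gus, Quinn, and Ximena} with no path to {Ben}, so the network splits into 3 components. Tomas is a cut vertex.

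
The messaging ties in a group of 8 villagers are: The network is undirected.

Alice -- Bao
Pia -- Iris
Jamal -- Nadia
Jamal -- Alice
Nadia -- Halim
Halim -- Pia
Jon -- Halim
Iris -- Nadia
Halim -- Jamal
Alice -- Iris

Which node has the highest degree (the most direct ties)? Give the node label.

Degrees — Alice:3, Bao:1, Halim:4, Iris:3, Jamal:3, Jon:1, Nadia:3, Pia:2.
The maximum is 4, attained only by Halim.

Halim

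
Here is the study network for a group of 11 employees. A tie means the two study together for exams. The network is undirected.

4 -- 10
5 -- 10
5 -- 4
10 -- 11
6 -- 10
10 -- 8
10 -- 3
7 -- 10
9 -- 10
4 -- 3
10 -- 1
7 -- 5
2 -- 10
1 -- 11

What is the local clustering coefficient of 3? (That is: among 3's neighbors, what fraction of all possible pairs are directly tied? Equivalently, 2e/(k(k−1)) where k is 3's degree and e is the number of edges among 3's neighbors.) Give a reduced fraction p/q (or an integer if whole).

3's neighbors: 4 and 10 (k = 2).
Possible neighbor pairs: C(2,2) = 1. Edges among them: 4–10 → e = 1.
Clustering(3) = 1/1.

1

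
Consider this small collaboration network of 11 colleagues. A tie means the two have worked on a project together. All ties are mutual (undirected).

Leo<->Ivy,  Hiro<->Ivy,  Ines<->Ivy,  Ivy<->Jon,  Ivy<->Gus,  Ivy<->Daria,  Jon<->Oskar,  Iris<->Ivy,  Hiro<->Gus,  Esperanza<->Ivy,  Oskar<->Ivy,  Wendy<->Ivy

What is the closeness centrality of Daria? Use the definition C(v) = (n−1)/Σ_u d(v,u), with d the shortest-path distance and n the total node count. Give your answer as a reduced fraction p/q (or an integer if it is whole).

Distances from Daria: Esperanza:2, Gus:2, Hiro:2, Ines:2, Iris:2, Ivy:1, Jon:2, Leo:2, Oskar:2, Wendy:2. Sum = 19.
n = 11, so closeness = 10/19.

10/19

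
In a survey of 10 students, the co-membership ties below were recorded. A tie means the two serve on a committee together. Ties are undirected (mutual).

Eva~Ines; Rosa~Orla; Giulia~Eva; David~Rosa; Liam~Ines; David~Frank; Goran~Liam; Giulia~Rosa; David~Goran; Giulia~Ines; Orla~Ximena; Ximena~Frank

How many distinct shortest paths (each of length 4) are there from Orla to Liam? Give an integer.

The shortest distance is 4. The length-4 paths are: Orla–Rosa–David–Goran–Liam; Orla–Rosa–Giulia–Ines–Liam.
That gives 2 distinct shortest paths.

2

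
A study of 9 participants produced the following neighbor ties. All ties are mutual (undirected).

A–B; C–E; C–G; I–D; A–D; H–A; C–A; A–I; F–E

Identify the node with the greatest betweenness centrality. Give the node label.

A

Unnormalized betweenness of each node: A:21, B:0, C:17, D:0, E:7, F:0, G:0, H:0, I:0.
A has the largest value, 21, making it the main broker — the node through which the most shortest paths run.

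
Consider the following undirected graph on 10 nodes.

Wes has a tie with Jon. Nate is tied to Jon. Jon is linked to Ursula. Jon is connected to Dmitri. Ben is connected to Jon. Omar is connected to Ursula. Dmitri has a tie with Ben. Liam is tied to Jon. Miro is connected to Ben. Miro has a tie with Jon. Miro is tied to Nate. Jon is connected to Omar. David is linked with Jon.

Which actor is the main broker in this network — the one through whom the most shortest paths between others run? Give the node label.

Unnormalized betweenness of each node: Ben:1/2, David:0, Dmitri:0, Jon:31, Liam:0, Miro:1/2, Nate:0, Omar:0, Ursula:0, Wes:0.
Jon has the largest value, 31, making it the main broker — the node through which the most shortest paths run.

Jon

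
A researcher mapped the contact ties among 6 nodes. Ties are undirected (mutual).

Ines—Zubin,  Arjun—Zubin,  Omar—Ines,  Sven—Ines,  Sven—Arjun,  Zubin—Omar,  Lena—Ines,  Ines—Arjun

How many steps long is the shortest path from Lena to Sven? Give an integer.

2

One shortest route is Lena – Ines – Sven, which uses 2 edges, and Lena and Sven are not directly tied, so nothing shorter exists. So d(Lena,Sven) = 2.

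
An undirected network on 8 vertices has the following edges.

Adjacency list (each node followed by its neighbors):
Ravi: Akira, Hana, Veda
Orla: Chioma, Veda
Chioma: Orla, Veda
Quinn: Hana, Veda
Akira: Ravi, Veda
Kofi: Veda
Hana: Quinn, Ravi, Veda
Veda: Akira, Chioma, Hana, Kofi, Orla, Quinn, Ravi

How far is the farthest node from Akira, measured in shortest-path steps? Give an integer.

2

Distances from Akira: Chioma:2, Hana:2, Kofi:2, Orla:2, Quinn:2, Ravi:1, Veda:1.
The largest is 2 (to Chioma, Orla, Quinn, Kofi, and Hana), so the eccentricity of Akira is 2.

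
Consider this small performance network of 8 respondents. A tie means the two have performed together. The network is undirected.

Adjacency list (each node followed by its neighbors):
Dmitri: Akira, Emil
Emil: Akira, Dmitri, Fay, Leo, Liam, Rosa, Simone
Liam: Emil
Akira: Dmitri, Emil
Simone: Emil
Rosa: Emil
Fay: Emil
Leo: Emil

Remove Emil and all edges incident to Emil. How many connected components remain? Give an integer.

6

Without Emil, the remaining ties split the others into: {Akira, Dmitri}; {Rosa}; {Leo}; {Simone}; {Liam}; {Fay}.
That's 6 separate components.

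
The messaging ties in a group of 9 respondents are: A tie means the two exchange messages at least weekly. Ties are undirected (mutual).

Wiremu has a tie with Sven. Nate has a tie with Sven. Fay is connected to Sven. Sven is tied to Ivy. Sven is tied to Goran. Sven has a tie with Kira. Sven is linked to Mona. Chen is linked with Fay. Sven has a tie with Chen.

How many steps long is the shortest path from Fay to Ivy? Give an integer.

One shortest route is Fay – Sven – Ivy, which uses 2 edges, and Fay and Ivy are not directly tied, so nothing shorter exists. So d(Fay,Ivy) = 2.

2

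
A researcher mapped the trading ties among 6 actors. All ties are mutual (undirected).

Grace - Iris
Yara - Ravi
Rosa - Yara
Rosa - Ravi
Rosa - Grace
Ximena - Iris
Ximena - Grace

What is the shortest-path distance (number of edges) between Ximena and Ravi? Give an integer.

3

One shortest route is Ximena – Grace – Rosa – Ravi, which uses 3 edges, and at distance 2 from Ximena we only reach {Rosa}, which does not include Ravi. So d(Ximena,Ravi) = 3.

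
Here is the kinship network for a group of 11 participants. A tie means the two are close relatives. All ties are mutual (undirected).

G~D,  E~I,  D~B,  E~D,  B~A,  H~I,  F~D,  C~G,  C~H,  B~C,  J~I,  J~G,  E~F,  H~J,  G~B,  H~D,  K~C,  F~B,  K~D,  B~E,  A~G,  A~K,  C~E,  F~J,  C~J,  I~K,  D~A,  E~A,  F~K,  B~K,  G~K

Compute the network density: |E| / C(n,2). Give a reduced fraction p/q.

There are 31 edges and 11 nodes, so the maximum possible is C(11,2) = 55.
Density = 31/55.

31/55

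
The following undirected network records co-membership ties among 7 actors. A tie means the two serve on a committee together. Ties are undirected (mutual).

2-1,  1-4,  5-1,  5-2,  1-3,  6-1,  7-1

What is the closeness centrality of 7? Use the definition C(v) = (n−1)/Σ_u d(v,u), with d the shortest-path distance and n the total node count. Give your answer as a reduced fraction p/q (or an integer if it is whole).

6/11

Distances from 7: 1:1, 2:2, 3:2, 4:2, 5:2, 6:2. Sum = 11.
n = 7, so closeness = 6/11.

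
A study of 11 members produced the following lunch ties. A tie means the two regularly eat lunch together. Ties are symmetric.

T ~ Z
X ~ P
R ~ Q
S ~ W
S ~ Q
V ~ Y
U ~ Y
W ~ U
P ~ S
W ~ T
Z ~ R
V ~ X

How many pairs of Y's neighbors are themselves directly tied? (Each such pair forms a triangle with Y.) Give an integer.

Y's neighbors are U and V, but none of them are tied to each other, so no triangle contains Y.

0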